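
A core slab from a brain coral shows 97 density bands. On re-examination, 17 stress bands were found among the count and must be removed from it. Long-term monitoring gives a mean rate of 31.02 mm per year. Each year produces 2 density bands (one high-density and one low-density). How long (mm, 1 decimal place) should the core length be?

1240.8 mm

Adjusted count: 97 − 17 = 80 density bands.
With 2 density bands per year, 80 / 2 = 40 years.
40 years at 31.02 mm/year gives 31.02 × 40 = 1240.8 mm.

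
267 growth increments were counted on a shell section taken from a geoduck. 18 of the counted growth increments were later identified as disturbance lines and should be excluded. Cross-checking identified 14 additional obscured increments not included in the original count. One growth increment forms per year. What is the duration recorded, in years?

Correcting the raw count gives 267 − 18 + 14 = 263 true growth increments.
One growth increment per year makes the duration 263 years.

263 yr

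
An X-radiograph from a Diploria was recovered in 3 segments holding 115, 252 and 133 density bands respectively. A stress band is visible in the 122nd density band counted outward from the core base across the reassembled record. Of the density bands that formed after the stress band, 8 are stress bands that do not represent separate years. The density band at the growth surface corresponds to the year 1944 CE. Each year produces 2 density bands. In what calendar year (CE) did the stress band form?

1759 CE

Total density bands = 115 + 252 + 133 = 500.
Between density band 122 and the growth surface there are 500 − 122 = 378 density bands.
Excluding 8 false density bands: 378 − 8 = 370.
370 density bands at 2 per year is 370 / 2 = 185 years.
1944 − 185 = 1759 CE.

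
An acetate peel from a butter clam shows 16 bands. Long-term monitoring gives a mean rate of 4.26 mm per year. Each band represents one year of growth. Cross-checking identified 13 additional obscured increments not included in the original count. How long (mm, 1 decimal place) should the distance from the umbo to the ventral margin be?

True band count = 16 + 13 = 29.
Length ≈ 4.26 × 29 = 123.5 mm.

123.5 mm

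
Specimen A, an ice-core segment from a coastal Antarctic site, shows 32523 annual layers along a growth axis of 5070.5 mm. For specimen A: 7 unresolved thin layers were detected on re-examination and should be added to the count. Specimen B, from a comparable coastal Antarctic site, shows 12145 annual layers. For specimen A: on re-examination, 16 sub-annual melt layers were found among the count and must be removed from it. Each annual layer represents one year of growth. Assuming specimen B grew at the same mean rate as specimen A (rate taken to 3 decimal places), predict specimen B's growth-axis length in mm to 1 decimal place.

1894.6 mm

Specimen A: adjusted count: 32523 − 16 + 7 = 32514 annual layers.
A: 5070.5 mm over 32514 years gives 5070.5 / 32514 ≈ 0.156 mm/year.
Length of B = 0.156 × 12145 = 1894.6 mm.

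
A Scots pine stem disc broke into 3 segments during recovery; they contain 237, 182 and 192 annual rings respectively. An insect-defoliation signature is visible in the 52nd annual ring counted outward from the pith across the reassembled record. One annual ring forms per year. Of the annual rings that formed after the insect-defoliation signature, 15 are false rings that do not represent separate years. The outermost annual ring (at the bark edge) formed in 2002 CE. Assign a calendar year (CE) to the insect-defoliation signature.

1458 CE

Total annual rings = 237 + 182 + 192 = 611.
Between annual ring 52 and the bark edge there are 611 − 52 = 559 annual rings.
Excluding 15 false annual rings: 559 − 15 = 544.
The annual ring at the bark edge is 2002 CE, so the insect-defoliation signature dates to 2002 − 544 = 1458 CE.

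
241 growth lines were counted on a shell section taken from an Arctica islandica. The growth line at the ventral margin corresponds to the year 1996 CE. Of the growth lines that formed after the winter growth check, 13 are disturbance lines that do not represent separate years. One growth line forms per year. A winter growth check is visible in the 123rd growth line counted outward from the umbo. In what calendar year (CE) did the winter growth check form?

Between growth line 123 and the ventral margin there are 241 − 123 = 118 growth lines.
Excluding 13 false growth lines: 118 − 13 = 105.
Counting back 105 years from 1996 CE places the winter growth check in 1996 − 105 = 1891 CE.

1891 CE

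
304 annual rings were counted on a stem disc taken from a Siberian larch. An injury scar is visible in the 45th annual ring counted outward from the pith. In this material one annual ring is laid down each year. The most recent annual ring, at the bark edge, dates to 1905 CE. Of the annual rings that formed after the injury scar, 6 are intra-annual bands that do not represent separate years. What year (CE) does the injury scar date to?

304 − 45 = 259 annual rings lie beyond the injury scar toward the bark edge.
Excluding 6 false annual rings: 259 − 6 = 253.
1905 − 253 = 1652 CE.

1652 CE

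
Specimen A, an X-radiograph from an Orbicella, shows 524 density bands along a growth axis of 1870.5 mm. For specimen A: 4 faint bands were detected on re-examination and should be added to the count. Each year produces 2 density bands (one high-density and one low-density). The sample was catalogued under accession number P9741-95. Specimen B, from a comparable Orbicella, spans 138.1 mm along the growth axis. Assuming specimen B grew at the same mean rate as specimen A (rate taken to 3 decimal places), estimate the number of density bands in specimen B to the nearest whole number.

39 density bands

Specimen A: true density band count = 524 + 4 = 528.
Specimen A: with 2 density bands per year, 528 / 2 = 264 years.
A: 1870.5 mm over 264 years gives 1870.5 / 264 ≈ 7.085 mm/year.
For B, 138.1 / 7.085 = 19.49 years; at 2 density bands per year that is 19.49 × 2 ≈ 39 density bands.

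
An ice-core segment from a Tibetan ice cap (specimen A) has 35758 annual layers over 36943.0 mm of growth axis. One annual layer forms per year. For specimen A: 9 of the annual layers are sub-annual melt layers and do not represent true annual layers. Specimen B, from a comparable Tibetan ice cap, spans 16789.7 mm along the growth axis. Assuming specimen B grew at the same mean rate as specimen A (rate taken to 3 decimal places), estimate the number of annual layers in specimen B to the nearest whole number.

16253 annual layers

Specimen A: true annual layer count = 35758 − 9 = 35749.
A: Mean rate = 36943.0 mm / 35749 years ≈ 1.033 mm/year.
Specimen B: 16789.7 mm / 1.033 mm per year = 16253.34 years ≈ 16253 annual layers.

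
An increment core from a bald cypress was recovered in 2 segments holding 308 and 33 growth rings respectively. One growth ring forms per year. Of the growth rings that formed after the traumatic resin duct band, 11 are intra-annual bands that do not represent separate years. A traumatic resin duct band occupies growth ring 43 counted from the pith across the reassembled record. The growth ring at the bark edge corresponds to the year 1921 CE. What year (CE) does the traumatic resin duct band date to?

1634 CE

Total growth rings = 308 + 33 = 341.
The traumatic resin duct band sits at growth ring 43 from the pith, so 341 − 43 = 298 growth rings formed after it.
Excluding 11 false growth rings: 298 − 11 = 287.
The growth ring at the bark edge is 1921 CE, so the traumatic resin duct band dates to 1921 − 287 = 1634 CE.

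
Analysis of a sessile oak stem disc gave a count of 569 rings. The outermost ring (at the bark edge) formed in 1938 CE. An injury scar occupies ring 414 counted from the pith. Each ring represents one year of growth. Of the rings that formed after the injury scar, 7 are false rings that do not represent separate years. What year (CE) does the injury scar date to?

The injury scar sits at ring 414 from the pith, so 569 − 414 = 155 rings formed after it.
Removing the 7 false rings leaves 155 − 7 = 148 true rings beyond the injury scar.
1938 − 148 = 1790 CE.

1790 CE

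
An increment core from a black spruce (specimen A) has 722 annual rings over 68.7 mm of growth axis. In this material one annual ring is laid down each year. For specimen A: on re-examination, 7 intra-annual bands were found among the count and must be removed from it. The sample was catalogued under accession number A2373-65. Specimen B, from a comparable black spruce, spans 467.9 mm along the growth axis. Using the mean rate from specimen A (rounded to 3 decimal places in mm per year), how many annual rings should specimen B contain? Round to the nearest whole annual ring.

4874 annual rings

Specimen A: true annual ring count = 722 − 7 = 715.
A: Mean rate = 68.7 mm / 715 years ≈ 0.096 mm/year.
B spans 467.9 / 0.096 = 4873.96 years ≈ 4874 annual rings.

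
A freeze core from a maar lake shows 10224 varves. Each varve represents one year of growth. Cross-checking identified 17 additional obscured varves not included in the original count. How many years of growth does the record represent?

Correcting the raw count gives 10224 + 17 = 10241 true varves.
One varve per year makes the duration 10241 years.

10241 years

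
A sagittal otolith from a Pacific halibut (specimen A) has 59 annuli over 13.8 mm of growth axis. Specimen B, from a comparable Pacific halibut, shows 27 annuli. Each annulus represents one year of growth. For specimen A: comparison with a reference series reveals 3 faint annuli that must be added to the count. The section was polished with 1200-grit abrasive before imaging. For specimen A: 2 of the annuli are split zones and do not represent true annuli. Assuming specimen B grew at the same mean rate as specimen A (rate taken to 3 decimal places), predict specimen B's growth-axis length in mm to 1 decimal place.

6.2 mm

Specimen A: adjusted count: 59 − 2 + 3 = 60 annuli.
A: 13.8 mm over 60 years gives 13.8 / 60 ≈ 0.230 mm per year.
Length of B = 0.230 × 27 = 6.2 mm.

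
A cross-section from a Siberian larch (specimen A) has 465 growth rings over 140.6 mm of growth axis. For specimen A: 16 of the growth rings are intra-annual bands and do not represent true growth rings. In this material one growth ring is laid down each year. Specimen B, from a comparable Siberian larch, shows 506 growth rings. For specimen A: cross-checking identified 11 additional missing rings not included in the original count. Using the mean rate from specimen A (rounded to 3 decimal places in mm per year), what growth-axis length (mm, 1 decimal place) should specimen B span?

154.8 mm

Specimen A: true growth ring count = 465 − 16 + 11 = 460.
A: Extension rate ≈ 140.6 / 460 = 0.306 mm per year.
For B, 0.306 mm/year × 506 years = 154.8 mm.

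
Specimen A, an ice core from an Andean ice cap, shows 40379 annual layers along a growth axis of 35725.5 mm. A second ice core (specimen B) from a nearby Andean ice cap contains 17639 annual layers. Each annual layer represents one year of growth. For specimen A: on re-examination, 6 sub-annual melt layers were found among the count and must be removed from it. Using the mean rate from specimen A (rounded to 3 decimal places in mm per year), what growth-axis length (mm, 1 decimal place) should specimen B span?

15610.5 mm

Specimen A: true annual layer count = 40379 − 6 = 40373.
A: 35725.5 mm over 40373 years gives 35725.5 / 40373 ≈ 0.885 mm/year.
B's length ≈ 0.885 × 17639 = 15610.5 mm.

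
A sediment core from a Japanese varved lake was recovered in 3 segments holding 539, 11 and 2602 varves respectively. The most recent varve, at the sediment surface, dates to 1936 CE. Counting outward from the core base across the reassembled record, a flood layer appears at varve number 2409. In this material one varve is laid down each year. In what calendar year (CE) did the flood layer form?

1193 CE

Total varves = 539 + 11 + 2602 = 3152.
3152 − 2409 = 743 varves lie beyond the flood layer toward the sediment surface.
1936 − 743 = 1193 CE.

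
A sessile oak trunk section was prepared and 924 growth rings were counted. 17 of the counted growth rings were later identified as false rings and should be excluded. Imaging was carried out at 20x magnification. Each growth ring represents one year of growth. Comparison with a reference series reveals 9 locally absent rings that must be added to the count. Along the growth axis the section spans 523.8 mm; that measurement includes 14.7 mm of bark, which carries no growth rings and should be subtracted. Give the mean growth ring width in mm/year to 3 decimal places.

0.556 mm/year

Adjusted count: 924 − 17 + 9 = 916 growth rings.
Net length = 523.8 − 14.7 = 509.1 mm.
509.1 mm over 916 years gives 509.1 / 916 ≈ 0.556 mm/year.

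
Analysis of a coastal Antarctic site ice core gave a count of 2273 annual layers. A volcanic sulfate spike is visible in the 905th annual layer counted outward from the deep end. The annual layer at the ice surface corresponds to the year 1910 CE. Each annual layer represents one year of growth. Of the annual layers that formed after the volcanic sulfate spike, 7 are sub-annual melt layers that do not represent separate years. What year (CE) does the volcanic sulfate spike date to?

549 CE

Between annual layer 905 and the ice surface there are 2273 − 905 = 1368 annual layers.
1368 − 7 false = 1361 true annual layers after the volcanic sulfate spike.
Counting back 1361 years from 1910 CE places the volcanic sulfate spike in 1910 − 1361 = 549 CE.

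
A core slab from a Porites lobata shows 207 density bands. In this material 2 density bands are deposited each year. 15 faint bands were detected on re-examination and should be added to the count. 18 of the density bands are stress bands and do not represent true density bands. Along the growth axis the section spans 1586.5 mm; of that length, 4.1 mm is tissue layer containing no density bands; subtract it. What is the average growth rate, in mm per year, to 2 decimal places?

15.51 mm per year

True density band count = 207 − 18 + 15 = 204.
Dividing by 2 density bands per year: 204 / 2 = 102 years.
Net length = 1586.5 − 4.1 = 1582.4 mm.
Mean rate = 1582.4 mm / 102 years ≈ 15.51 mm per year.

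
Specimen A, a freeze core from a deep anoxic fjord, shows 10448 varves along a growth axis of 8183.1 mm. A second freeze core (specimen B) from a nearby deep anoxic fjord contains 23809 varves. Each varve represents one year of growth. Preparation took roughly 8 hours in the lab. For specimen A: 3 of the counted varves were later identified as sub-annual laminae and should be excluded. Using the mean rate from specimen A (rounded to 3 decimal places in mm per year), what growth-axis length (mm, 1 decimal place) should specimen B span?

18642.4 mm

Specimen A: after corrections the count is 10448 − 3 = 10445 varves.
A: Extension rate ≈ 8183.1 / 10445 = 0.783 mm/year.
B's length ≈ 0.783 × 23809 = 18642.4 mm.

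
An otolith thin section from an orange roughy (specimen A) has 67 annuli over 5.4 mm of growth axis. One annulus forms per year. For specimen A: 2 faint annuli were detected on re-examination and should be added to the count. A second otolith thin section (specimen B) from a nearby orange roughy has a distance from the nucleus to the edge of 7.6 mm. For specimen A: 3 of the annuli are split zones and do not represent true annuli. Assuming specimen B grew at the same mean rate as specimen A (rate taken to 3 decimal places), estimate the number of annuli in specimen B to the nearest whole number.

Specimen A: after corrections the count is 67 − 3 + 2 = 66 annuli.
A: Mean rate = 5.4 mm / 66 years ≈ 0.082 mm/yr.
B spans 7.6 / 0.082 = 92.68 years ≈ 93 annuli.

93 annuli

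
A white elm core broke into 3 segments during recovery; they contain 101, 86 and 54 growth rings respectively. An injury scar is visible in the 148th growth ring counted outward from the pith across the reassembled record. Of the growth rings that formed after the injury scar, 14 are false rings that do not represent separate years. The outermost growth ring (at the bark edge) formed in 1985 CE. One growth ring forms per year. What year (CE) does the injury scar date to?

1906 CE

Total growth rings = 101 + 86 + 54 = 241.
241 − 148 = 93 growth rings lie beyond the injury scar toward the bark edge.
93 − 14 false = 79 true growth rings after the injury scar.
Counting back 79 years from 1985 CE places the injury scar in 1985 − 79 = 1906 CE.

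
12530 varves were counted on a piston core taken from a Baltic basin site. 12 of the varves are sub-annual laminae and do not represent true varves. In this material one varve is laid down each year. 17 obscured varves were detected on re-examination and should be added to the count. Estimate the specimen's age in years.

True varve count = 12530 − 12 + 17 = 12535.
At one varve per year, that is 12535 years.

12535 yr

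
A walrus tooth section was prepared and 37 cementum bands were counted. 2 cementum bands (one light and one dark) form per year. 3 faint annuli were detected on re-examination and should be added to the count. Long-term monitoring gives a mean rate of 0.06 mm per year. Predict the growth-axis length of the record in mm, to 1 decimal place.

After corrections the count is 37 + 3 = 40 cementum bands.
Dividing by 2 cementum bands per year: 40 / 2 = 20 years.
20 years at 0.06 mm/year gives 0.06 × 20 = 1.2 mm.

1.2 mm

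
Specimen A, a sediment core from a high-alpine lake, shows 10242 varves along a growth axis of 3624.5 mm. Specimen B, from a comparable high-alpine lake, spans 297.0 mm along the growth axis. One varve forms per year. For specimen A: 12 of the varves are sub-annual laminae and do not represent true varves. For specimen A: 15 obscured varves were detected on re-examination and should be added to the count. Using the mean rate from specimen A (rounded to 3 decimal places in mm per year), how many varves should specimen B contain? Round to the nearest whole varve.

Specimen A: correcting the raw count gives 10242 − 12 + 15 = 10245 true varves.
A: 3624.5 mm over 10245 years gives 3624.5 / 10245 ≈ 0.354 mm per year.
For B, 297.0 / 0.354 = 838.98 years ≈ 839 varves.

839 varves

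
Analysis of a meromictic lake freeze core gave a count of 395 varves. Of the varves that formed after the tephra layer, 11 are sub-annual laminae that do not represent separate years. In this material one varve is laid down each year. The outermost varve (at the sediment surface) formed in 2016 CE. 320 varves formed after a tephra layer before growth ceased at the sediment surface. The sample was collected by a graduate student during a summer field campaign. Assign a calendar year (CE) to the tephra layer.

1707 CE

320 varves post-date the tephra layer.
Removing the 11 false varves leaves 320 − 11 = 309 true varves beyond the tephra layer.
The varve at the sediment surface is 2016 CE, so the tephra layer dates to 2016 − 309 = 1707 CE.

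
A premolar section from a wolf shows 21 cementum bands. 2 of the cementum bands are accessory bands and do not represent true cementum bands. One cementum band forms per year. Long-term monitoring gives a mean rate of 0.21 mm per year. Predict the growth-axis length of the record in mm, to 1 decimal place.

After corrections the count is 21 − 2 = 19 cementum bands.
Predicted length = 0.21 mm/year × 19 years = 4.0 mm.

4.0 mm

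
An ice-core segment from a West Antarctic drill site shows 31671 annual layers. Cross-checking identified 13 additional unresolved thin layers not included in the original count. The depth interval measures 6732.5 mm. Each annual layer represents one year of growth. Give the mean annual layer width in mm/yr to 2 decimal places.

Adjusted count: 31671 + 13 = 31684 annual layers.
Extension rate ≈ 6732.5 / 31684 = 0.21 mm/yr.

0.21 mm/yr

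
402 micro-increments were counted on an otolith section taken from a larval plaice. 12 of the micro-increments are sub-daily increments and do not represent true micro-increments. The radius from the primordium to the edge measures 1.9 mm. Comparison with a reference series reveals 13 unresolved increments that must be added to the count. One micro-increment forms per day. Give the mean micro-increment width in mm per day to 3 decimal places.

True micro-increment count = 402 − 12 + 13 = 403.
Mean rate = 1.9 mm / 403 days ≈ 0.005 mm per day.

0.005 mm per day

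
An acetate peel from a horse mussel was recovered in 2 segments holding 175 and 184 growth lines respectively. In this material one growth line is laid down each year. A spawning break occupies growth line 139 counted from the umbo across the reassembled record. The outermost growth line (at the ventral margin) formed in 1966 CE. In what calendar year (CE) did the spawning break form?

Total growth lines = 175 + 184 = 359.
Between growth line 139 and the ventral margin there are 359 − 139 = 220 growth lines.
1966 − 220 = 1746 CE.

1746 CE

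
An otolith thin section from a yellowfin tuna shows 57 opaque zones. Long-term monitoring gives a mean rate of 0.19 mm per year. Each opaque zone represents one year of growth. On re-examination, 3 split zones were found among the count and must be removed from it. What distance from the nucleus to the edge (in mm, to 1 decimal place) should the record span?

10.3 mm

After corrections the count is 57 − 3 = 54 opaque zones.
Predicted length = 0.19 mm/year × 54 years = 10.3 mm.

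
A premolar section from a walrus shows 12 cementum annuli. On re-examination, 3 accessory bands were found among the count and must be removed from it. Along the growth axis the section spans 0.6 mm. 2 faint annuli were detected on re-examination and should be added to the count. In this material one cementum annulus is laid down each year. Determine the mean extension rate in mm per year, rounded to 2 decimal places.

True cementum annulus count = 12 − 3 + 2 = 11.
Mean rate = 0.6 mm / 11 years ≈ 0.05 mm per year.

0.05 mm per year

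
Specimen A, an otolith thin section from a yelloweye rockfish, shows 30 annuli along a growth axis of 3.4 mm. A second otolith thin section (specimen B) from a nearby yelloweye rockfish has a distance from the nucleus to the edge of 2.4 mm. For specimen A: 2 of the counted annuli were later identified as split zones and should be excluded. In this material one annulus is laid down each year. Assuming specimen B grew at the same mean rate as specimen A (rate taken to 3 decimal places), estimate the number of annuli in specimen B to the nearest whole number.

Specimen A: correcting the raw count gives 30 − 2 = 28 true annuli.
A: Extension rate ≈ 3.4 / 28 = 0.121 mm per year.
For B, 2.4 / 0.121 = 19.83 years ≈ 20 annuli.

20 annuli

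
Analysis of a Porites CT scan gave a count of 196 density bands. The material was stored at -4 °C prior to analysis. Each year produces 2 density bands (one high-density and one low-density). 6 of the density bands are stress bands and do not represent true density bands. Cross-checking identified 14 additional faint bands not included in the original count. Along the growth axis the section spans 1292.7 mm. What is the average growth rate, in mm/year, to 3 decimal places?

Correcting the raw count gives 196 − 6 + 14 = 204 true density bands.
204 density bands at 2 per year is 204 / 2 = 102 years.
1292.7 mm over 102 years gives 1292.7 / 102 ≈ 12.674 mm/year.

12.674 mm/year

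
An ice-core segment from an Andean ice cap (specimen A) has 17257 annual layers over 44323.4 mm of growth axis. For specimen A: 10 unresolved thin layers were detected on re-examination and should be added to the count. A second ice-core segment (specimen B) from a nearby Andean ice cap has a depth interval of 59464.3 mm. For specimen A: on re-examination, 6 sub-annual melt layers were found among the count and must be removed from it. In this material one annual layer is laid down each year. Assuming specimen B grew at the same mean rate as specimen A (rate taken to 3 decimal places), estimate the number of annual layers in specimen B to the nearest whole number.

23156 annual layers

Specimen A: correcting the raw count gives 17257 − 6 + 10 = 17261 true annual layers.
A: Mean rate = 44323.4 mm / 17261 years ≈ 2.568 mm/year.
Specimen B: 59464.3 mm / 2.568 mm per year = 23155.88 years ≈ 23156 annual layers.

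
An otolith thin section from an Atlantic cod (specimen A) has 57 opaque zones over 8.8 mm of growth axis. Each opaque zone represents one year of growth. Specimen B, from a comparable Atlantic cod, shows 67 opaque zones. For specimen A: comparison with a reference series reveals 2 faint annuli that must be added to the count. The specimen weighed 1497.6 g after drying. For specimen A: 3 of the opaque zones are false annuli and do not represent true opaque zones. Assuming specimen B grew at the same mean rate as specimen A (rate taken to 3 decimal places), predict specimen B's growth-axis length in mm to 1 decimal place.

Specimen A: true opaque zone count = 57 − 3 + 2 = 56.
A: Mean rate = 8.8 mm / 56 years ≈ 0.157 mm per year.
For B, 0.157 mm/year × 67 years = 10.5 mm.

10.5 mm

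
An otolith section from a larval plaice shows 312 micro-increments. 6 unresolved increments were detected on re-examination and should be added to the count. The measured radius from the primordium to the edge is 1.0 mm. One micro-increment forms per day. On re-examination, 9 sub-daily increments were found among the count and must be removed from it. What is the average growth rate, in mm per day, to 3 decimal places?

0.003 mm per day

Correcting the raw count gives 312 − 9 + 6 = 309 true micro-increments.
1.0 mm over 309 days gives 1.0 / 309 ≈ 0.003 mm per day.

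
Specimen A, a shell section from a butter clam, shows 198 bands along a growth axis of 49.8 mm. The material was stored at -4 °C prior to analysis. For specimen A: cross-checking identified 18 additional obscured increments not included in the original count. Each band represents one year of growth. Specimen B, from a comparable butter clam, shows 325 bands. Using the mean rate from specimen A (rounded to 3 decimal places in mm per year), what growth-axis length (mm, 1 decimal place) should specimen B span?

75.1 mm

Specimen A: true band count = 198 + 18 = 216.
A: Extension rate ≈ 49.8 / 216 = 0.231 mm/yr.
B's length ≈ 0.231 × 325 = 75.1 mm.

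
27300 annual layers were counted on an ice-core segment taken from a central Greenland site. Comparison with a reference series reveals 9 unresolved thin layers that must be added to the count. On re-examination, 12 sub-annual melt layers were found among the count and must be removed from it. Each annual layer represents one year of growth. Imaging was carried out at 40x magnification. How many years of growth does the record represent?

27297 years

After corrections the count is 27300 − 12 + 9 = 27297 annual layers.
With a one-to-one annual layer periodicity this is 27297 years.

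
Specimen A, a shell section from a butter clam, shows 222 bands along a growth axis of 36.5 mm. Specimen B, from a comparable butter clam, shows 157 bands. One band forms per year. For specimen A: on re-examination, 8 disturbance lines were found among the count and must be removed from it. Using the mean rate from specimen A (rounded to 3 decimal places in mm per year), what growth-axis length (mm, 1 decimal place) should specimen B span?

Specimen A: correcting the raw count gives 222 − 8 = 214 true bands.
A: Extension rate ≈ 36.5 / 214 = 0.171 mm/yr.
Length of B = 0.171 × 157 = 26.8 mm.

26.8 mm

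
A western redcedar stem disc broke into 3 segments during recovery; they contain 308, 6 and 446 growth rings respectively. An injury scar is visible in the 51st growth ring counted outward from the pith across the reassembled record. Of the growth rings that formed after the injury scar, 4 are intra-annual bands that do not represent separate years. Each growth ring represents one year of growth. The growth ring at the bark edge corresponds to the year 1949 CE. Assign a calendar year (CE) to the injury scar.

1244 CE

Total growth rings = 308 + 6 + 446 = 760.
Between growth ring 51 and the bark edge there are 760 − 51 = 709 growth rings.
709 − 4 false = 705 true growth rings after the injury scar.
The growth ring at the bark edge is 1949 CE, so the injury scar dates to 1949 − 705 = 1244 CE.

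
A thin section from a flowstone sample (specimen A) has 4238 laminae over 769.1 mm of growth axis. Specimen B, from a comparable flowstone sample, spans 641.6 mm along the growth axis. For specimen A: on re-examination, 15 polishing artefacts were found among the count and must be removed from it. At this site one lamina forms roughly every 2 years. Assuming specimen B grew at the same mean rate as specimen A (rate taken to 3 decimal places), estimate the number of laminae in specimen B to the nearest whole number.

3525 laminae

Specimen A: after corrections the count is 4238 − 15 = 4223 laminae.
Specimen A: 4223 laminae at 2 years each span 4223 × 2 = 8446 years.
A: 769.1 mm over 8446 years gives 769.1 / 8446 ≈ 0.091 mm/yr.
B spans 641.6 / 0.091 = 7050.55 years; at 2 years per lamina that is 7050.55 / 2 ≈ 3525 laminae.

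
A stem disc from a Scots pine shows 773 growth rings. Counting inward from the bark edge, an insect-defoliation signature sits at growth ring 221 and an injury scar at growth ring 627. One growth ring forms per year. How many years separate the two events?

406 years

627 − 221 = 406 growth rings lie between the two events.
At one growth ring per year, 406 years elapsed between them.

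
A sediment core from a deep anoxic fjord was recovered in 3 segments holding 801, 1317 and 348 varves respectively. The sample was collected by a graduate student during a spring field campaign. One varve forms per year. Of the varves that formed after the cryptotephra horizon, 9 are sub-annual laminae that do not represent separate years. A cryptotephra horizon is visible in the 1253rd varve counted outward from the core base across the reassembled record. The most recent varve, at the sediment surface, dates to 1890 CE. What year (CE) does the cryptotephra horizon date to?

686 CE

Total varves = 801 + 1317 + 348 = 2466.
The cryptotephra horizon sits at varve 1253 from the core base, so 2466 − 1253 = 1213 varves formed after it.
Removing the 9 false varves leaves 1213 − 9 = 1204 true varves beyond the cryptotephra horizon.
The varve at the sediment surface is 1890 CE, so the cryptotephra horizon dates to 1890 − 1204 = 686 CE.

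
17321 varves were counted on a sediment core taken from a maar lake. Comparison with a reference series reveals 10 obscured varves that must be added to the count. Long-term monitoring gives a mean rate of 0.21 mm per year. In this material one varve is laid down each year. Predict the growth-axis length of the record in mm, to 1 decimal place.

Correcting the raw count gives 17321 + 10 = 17331 true varves.
17331 years at 0.21 mm/year gives 0.21 × 17331 = 3639.5 mm.

3639.5 mm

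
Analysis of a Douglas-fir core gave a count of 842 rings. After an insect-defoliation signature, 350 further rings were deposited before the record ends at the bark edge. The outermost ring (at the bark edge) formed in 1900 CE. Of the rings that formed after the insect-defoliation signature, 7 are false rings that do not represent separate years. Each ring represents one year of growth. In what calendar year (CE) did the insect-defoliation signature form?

1557 CE

350 rings formed after the insect-defoliation signature.
Excluding 7 false rings: 350 − 7 = 343.
Counting back 343 years from 1900 CE places the insect-defoliation signature in 1900 − 343 = 1557 CE.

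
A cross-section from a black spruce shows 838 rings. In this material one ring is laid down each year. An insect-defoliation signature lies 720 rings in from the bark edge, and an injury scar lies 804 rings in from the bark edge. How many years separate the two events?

804 − 720 = 84 rings lie between the two events.
One ring per year makes the interval 84 years.

84 yr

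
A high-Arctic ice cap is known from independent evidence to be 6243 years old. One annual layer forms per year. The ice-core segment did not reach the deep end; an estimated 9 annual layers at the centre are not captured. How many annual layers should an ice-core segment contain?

Expected annual layers over 6243 years: 6243.
Subtracting the 9 annual layers not captured gives 6243 − 9 = 6234 annual layers in the record.

6234 annual layers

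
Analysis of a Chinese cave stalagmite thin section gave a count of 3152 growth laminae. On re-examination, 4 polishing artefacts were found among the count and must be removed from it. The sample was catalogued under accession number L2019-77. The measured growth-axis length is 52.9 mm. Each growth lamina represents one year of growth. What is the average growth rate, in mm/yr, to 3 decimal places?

After corrections the count is 3152 − 4 = 3148 growth laminae.
52.9 mm over 3148 years gives 52.9 / 3148 ≈ 0.017 mm/yr.

0.017 mm/yr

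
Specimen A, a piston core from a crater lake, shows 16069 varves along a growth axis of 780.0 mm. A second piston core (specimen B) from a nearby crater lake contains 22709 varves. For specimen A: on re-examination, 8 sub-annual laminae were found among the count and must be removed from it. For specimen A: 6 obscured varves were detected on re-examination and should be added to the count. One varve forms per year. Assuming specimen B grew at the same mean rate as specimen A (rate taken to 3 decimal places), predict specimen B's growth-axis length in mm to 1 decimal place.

1112.7 mm

Specimen A: after corrections the count is 16069 − 8 + 6 = 16067 varves.
A: Extension rate ≈ 780.0 / 16067 = 0.049 mm/year.
B's length ≈ 0.049 × 22709 = 1112.7 mm.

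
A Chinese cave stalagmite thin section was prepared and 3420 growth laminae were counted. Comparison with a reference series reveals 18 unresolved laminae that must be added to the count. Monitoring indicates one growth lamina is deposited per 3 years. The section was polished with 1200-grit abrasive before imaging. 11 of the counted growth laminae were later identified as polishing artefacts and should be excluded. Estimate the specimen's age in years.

10281 years

Correcting the raw count gives 3420 − 11 + 18 = 3427 true growth laminae.
At 3 years per growth lamina, 3427 × 3 = 10281 years.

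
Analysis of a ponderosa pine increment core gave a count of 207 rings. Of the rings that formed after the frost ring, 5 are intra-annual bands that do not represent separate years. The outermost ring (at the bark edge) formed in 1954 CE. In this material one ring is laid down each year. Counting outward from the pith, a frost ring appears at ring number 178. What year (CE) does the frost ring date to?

1930 CE

The frost ring sits at ring 178 from the pith, so 207 − 178 = 29 rings formed after it.
Removing the 5 false rings leaves 29 − 5 = 24 true rings beyond the frost ring.
Counting back 24 years from 1954 CE places the frost ring in 1954 − 24 = 1930 CE.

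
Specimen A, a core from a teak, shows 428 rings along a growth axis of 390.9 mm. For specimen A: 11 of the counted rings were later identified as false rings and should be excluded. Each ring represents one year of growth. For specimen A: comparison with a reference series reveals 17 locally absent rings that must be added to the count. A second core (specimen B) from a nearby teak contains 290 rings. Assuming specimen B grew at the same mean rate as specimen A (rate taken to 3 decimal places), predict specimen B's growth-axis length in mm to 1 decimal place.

261.3 mm

Specimen A: true ring count = 428 − 11 + 17 = 434.
A: Extension rate ≈ 390.9 / 434 = 0.901 mm/yr.
B's length ≈ 0.901 × 290 = 261.3 mm.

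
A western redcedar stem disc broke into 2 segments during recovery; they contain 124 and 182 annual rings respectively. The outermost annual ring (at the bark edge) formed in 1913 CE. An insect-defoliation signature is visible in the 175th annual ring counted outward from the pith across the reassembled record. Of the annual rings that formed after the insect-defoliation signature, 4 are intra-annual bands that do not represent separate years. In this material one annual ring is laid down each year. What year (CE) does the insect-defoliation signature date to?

Total annual rings = 124 + 182 = 306.
Between annual ring 175 and the bark edge there are 306 − 175 = 131 annual rings.
Excluding 4 false annual rings: 131 − 4 = 127.
The annual ring at the bark edge is 1913 CE, so the insect-defoliation signature dates to 1913 − 127 = 1786 CE.

1786 CE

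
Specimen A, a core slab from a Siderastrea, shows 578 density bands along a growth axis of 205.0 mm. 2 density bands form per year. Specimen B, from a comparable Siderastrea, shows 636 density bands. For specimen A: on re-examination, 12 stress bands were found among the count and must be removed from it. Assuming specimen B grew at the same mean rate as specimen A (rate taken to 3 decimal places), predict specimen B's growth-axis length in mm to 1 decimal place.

Specimen A: correcting the raw count gives 578 − 12 = 566 true density bands.
Specimen A: dividing by 2 density bands per year: 566 / 2 = 283 years.
A: Mean rate = 205.0 mm / 283 years ≈ 0.724 mm/year.
Specimen B: with 2 density bands per year, 636 / 2 = 318 years. Length of B = 0.724 × 318 = 230.2 mm.

230.2 mm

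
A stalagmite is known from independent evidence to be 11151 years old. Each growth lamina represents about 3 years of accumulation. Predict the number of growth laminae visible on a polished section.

One growth lamina every 3 years means 11151 / 3 = 3717 growth laminae.
So 3717 growth laminae should be present.

3717 growth laminae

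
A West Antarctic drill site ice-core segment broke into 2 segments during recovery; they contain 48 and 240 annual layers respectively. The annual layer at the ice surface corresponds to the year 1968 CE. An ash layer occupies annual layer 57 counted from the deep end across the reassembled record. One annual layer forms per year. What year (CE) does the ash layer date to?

1737 CE

Total annual layers = 48 + 240 = 288.
288 − 57 = 231 annual layers lie beyond the ash layer toward the ice surface.
The annual layer at the ice surface is 1968 CE, so the ash layer dates to 1968 − 231 = 1737 CE.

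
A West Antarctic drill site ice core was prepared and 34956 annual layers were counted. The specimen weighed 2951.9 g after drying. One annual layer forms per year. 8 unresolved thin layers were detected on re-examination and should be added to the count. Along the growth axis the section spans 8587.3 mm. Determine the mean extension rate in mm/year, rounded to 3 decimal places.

Correcting the raw count gives 34956 + 8 = 34964 true annual layers.
Extension rate ≈ 8587.3 / 34964 = 0.246 mm/year.

0.246 mm/year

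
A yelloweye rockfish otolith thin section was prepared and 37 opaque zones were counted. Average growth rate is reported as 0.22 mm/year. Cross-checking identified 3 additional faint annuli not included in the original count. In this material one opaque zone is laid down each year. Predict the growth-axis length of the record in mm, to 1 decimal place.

8.8 mm

Adjusted count: 37 + 3 = 40 opaque zones.
40 years at 0.22 mm/year gives 0.22 × 40 = 8.8 mm.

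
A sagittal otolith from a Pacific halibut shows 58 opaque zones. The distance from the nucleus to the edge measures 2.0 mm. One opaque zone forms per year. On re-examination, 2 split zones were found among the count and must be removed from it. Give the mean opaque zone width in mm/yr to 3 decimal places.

Correcting the raw count gives 58 − 2 = 56 true opaque zones.
Extension rate ≈ 2.0 / 56 = 0.036 mm/yr.

0.036 mm/yr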